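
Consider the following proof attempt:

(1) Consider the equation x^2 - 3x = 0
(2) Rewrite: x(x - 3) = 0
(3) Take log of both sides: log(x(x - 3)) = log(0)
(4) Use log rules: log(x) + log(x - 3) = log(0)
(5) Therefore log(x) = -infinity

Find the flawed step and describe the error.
Step 3: Take log of both sides: log(x(x - 3)) = log(0)

Step 3 takes the logarithm of both sides, resulting in log(0) on the right side. The logarithm is only defined for positive numbers; log(0) is undefined (approaches negative infinity). This operation is invalid.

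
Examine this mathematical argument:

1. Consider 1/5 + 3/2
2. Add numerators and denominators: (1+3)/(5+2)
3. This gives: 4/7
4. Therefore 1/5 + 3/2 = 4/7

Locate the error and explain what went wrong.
Step 2: Add numerators and denominators: (1+3)/(5+2)

Step 2 incorrectly adds fractions by separately adding numerators and denominators. This is wrong. The correct method requires a common denominator: 1/5 + 3/2 = (1×2 + 3×5)/(5×2) = 17/10 = 17/10. The method used gives 4/7, which is different.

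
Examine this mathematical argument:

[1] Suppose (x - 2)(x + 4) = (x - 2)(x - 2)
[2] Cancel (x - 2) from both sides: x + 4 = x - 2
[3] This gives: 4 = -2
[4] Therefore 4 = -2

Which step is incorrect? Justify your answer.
Step 2: Cancel (x - 2) from both sides: x + 4 = x - 2

Step 2 cancels (x - 2) from both sides. This is only valid if (x - 2) ≠ 0, i.e., x ≠ 2. When x = 2, both sides equal zero regardless of the other factors. The correct approach requires considering x = 2 as a separate case.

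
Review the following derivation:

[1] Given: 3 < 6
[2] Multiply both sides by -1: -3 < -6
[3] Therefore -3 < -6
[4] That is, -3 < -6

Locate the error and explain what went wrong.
Step 2: Multiply both sides by -1: -3 < -6

Step 2 multiplies both sides by -1 but fails to reverse the inequality sign. When multiplying (or dividing) an inequality by a negative number, the direction must be reversed. Since 3 < 6, we should get -3 > -6, i.e., -3 > -6.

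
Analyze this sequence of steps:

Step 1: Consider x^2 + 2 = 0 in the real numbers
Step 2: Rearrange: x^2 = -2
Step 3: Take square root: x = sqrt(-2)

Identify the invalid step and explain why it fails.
Step 3: Take square root: x = sqrt(-2)

Step 3 takes the square root of -2, which is negative. In the real number system, the square root of a negative number is undefined. The equation x^2 + 2 = 0 has no real solutions. Square roots of negative numbers only exist in the complex numbers.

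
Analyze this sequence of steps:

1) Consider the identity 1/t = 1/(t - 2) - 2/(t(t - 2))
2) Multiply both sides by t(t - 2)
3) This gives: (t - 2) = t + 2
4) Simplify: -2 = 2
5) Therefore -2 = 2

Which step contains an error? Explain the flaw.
Step 3: This gives: (t - 2) = t + 2

Step 3 makes a sign error when clearing denominators. Multiplying -2/(t(t - 2)) by t(t - 2) gives -2, not +2. The correct result is (t - 2) = t - 2, which is trivially true, not (t - 2) = t + 2. (Step 1 is a valid identity: 1/(t - 2) - 2/(t(t - 2)) = (t - 2)/(t(t - 2)) = 1/t.)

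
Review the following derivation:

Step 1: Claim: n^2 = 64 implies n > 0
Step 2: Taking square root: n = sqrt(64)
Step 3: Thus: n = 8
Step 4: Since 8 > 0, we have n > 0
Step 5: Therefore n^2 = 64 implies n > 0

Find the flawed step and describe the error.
Step 2: Taking square root: n = sqrt(64)

Step 2 takes the square root and assumes the positive root only. The equation n^2 = 64 actually has two solutions: n = 8 and n = -8. The proof silently assumes n > 0 without justification, then uses this assumption to conclude n > 0, which is circular. The counterexample n = -8 shows the claim is false.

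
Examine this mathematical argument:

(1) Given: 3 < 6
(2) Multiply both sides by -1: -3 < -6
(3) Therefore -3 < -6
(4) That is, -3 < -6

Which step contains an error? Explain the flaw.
Step 2: Multiply both sides by -1: -3 < -6

Step 2 multiplies both sides by -1 but fails to reverse the inequality sign. When multiplying (or dividing) an inequality by a negative number, the direction must be reversed. Since 3 < 6, we should get -3 > -6, i.e., -3 > -6.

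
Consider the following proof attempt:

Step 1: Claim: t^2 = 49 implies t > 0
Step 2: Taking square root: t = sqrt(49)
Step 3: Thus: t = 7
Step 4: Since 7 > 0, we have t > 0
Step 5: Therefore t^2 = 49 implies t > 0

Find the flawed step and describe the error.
Step 2: Taking square root: t = sqrt(49)

Step 2 takes the square root and assumes the positive root only. The equation t^2 = 49 actually has two solutions: t = 7 and t = -7. The proof silently assumes t > 0 without justification, then uses this assumption to conclude t > 0, which is circular. The counterexample t = -7 shows the claim is false.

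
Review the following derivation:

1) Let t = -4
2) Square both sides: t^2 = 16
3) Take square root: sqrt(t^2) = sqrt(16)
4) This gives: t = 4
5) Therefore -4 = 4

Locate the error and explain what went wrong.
Step 4: This gives: t = 4

Step 4 incorrectly states that sqrt(t^2) = t. The correct identity is sqrt(t^2) = |t|. Since t = -4 < 0, we have sqrt(t^2) = |-4| = 4, not t = -4.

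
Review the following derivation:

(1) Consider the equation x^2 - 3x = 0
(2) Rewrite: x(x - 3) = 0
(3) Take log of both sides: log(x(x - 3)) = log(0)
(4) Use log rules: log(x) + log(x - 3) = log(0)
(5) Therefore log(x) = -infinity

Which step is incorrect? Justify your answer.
Step 3: Take log of both sides: log(x(x - 3)) = log(0)

Step 3 takes the logarithm of both sides, resulting in log(0) on the right side. The logarithm is only defined for positive numbers; log(0) is undefined (approaches negative infinity). This operation is invalid.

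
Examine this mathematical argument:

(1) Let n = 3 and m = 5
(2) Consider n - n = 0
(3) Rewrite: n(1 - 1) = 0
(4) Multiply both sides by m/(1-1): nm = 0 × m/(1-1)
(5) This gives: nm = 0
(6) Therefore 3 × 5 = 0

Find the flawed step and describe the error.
Step 4: Multiply both sides by m/(1-1): nm = 0 × m/(1-1)

Step 4 multiplies both sides by m/(1-1). However, 1-1 = 0, so this is multiplication by m/0, which is undefined. We cannot multiply by an undefined expression.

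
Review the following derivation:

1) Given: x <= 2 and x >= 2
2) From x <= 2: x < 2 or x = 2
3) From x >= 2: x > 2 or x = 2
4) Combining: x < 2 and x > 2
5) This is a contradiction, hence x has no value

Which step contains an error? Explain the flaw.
Step 4: Combining: x < 2 and x > 2

Step 4 incorrectly combines the conditions. From x <= 2 and x >= 2, the intersection is x = 2. The error treats the 'or' cases as 'and' requirements. The correct conclusion is that x = 2 is the unique solution, not that no solution exists.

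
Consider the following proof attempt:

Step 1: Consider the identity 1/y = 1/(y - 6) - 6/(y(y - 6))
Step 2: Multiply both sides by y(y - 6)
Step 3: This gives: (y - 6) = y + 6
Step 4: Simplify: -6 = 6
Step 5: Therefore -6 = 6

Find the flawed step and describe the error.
Step 3: This gives: (y - 6) = y + 6

Step 3 makes a sign error when clearing denominators. Multiplying -6/(y(y - 6)) by y(y - 6) gives -6, not +6. The correct result is (y - 6) = y - 6, which is trivially true, not (y - 6) = y + 6. (Step 1 is a valid identity: 1/(y - 6) - 6/(y(y - 6)) = (y - 6)/(y(y - 6)) = 1/y.)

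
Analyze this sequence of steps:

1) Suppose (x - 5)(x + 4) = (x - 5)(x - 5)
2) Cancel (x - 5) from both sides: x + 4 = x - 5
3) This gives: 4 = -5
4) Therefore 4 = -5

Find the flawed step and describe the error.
Step 2: Cancel (x - 5) from both sides: x + 4 = x - 5

Step 2 cancels (x - 5) from both sides. This is only valid if (x - 5) ≠ 0, i.e., x ≠ 5. When x = 5, both sides equal zero regardless of the other factors. The correct approach requires considering x = 5 as a separate case.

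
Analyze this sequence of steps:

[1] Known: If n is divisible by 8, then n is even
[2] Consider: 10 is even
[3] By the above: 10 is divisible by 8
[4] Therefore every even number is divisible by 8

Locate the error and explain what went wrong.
Step 3: By the above: 10 is divisible by 8

Step 3 commits the fallacy of affirming the consequent. The known fact 'divisible by 8 → even' does NOT imply 'even → divisible by 8'. That would be the converse, which is false. For example, 10 is even but 10 ÷ 8 = 1.25, which is not an integer.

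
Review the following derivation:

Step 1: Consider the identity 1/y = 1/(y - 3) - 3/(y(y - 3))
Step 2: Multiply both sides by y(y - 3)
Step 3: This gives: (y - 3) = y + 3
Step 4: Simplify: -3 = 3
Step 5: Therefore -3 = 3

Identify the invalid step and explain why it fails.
Step 3: This gives: (y - 3) = y + 3

Step 3 makes a sign error when clearing denominators. Multiplying -3/(y(y - 3)) by y(y - 3) gives -3, not +3. The correct result is (y - 3) = y - 3, which is trivially true, not (y - 3) = y + 3. (Step 1 is a valid identity: 1/(y - 3) - 3/(y(y - 3)) = (y - 3)/(y(y - 3)) = 1/y.)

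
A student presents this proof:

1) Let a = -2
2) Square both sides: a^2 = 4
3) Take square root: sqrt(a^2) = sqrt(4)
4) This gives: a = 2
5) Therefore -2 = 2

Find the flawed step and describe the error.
Step 4: This gives: a = 2

Step 4 incorrectly states that sqrt(a^2) = a. The correct identity is sqrt(a^2) = |a|. Since a = -2 < 0, we have sqrt(a^2) = |-2| = 2, not a = -2.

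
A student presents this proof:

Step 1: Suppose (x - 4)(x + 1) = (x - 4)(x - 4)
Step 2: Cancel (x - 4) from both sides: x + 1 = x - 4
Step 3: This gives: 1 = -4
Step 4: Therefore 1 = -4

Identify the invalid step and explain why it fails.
Step 2: Cancel (x - 4) from both sides: x + 1 = x - 4

Step 2 cancels (x - 4) from both sides. This is only valid if (x - 4) ≠ 0, i.e., x ≠ 4. When x = 4, both sides equal zero regardless of the other factors. The correct approach requires considering x = 4 as a separate case.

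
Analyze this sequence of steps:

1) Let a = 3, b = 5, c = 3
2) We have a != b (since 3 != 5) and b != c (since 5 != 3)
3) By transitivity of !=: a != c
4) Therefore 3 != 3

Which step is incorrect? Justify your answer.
Step 3: By transitivity of !=: a != c

Step 3 incorrectly applies transitivity to the '!=' relation. Transitivity states: if a R b and b R c, then a R c. However, '!=' is not transitive. Counterexample: 3 != 5 and 5 != 3, but 3 = 3 (both equal 3). Transitivity holds for relations like <, <=, =, but not for !=.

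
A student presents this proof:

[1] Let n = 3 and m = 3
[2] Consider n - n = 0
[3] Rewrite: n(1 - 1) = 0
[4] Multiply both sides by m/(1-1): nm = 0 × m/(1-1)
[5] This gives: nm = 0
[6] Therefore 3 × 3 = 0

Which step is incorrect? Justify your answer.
Step 4: Multiply both sides by m/(1-1): nm = 0 × m/(1-1)

Step 4 multiplies both sides by m/(1-1). However, 1-1 = 0, so this is multiplication by m/0, which is undefined. We cannot multiply by an undefined expression.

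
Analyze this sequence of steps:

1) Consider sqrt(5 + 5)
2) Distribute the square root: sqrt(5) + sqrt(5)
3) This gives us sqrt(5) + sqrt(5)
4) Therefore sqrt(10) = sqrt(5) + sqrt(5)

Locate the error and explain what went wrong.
Step 2: Distribute the square root: sqrt(5) + sqrt(5)

Step 2 incorrectly 'distributes' the square root over addition. The square root function does not distribute: sqrt(a + b) ≠ sqrt(a) + sqrt(b). In fact, sqrt(5 + 5) = sqrt(10) ≈ 3.1623, while sqrt(5) + sqrt(5) ≈ 4.4721.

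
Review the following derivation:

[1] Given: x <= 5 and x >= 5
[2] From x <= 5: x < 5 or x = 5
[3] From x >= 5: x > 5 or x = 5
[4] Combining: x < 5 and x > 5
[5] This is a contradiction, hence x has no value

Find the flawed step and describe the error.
Step 4: Combining: x < 5 and x > 5

Step 4 incorrectly combines the conditions. From x <= 5 and x >= 5, the intersection is x = 5. The error treats the 'or' cases as 'and' requirements. The correct conclusion is that x = 5 is the unique solution, not that no solution exists.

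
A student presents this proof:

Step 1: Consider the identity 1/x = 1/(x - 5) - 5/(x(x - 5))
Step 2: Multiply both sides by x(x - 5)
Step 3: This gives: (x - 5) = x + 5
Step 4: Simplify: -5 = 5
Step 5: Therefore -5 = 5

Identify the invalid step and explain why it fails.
Step 3: This gives: (x - 5) = x + 5

Step 3 makes a sign error when clearing denominators. Multiplying -5/(x(x - 5)) by x(x - 5) gives -5, not +5. The correct result is (x - 5) = x - 5, which is trivially true, not (x - 5) = x + 5. (Step 1 is a valid identity: 1/(x - 5) - 5/(x(x - 5)) = (x - 5)/(x(x - 5)) = 1/x.)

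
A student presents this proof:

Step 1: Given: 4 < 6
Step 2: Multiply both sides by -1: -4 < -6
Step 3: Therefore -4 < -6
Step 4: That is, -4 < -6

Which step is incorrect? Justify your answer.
Step 2: Multiply both sides by -1: -4 < -6

Step 2 multiplies both sides by -1 but fails to reverse the inequality sign. When multiplying (or dividing) an inequality by a negative number, the direction must be reversed. Since 4 < 6, we should get -4 > -6, i.e., -4 > -6.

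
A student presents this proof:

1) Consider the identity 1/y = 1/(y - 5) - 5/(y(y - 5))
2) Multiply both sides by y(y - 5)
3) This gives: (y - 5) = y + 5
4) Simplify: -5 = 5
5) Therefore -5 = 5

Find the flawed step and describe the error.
Step 3: This gives: (y - 5) = y + 5

Step 3 makes a sign error when clearing denominators. Multiplying -5/(y(y - 5)) by y(y - 5) gives -5, not +5. The correct result is (y - 5) = y - 5, which is trivially true, not (y - 5) = y + 5. (Step 1 is a valid identity: 1/(y - 5) - 5/(y(y - 5)) = (y - 5)/(y(y - 5)) = 1/y.)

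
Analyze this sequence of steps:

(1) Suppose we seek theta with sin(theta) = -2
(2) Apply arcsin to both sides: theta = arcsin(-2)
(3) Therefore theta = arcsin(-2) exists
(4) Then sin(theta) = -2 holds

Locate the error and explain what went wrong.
Step 2: Apply arcsin to both sides: theta = arcsin(-2)

Step 2 applies arcsin to -2. However, arcsin(x) is only defined for x in [-1, 1] because sin(theta) can only produce values in that range. Since |-2| > 1, arcsin(-2) is undefined. There is no angle whose sine equals -2.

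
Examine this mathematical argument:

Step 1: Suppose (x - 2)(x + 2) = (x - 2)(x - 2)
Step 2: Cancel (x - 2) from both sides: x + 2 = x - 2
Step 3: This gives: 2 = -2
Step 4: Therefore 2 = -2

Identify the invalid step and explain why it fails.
Step 2: Cancel (x - 2) from both sides: x + 2 = x - 2

Step 2 cancels (x - 2) from both sides. This is only valid if (x - 2) ≠ 0, i.e., x ≠ 2. When x = 2, both sides equal zero regardless of the other factors. The correct approach requires considering x = 2 as a separate case.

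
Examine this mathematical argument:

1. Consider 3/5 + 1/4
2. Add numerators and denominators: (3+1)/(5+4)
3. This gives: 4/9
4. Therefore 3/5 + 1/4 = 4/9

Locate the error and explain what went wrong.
Step 2: Add numerators and denominators: (3+1)/(5+4)

Step 2 incorrectly adds fractions by separately adding numerators and denominators. This is wrong. The correct method requires a common denominator: 3/5 + 1/4 = (3×4 + 1×5)/(5×4) = 17/20 = 17/20. The method used gives 4/9, which is different.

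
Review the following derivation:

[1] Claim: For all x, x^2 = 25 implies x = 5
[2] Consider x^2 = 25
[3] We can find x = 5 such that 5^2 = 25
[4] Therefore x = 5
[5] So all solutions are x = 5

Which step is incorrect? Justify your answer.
Step 4: Therefore x = 5

Step 4 incorrectly concludes that x = 5 is the only solution. The proof shows that x = 5 is A solution (existence), but does not show it is the ONLY solution (uniqueness). In fact, x = -5 is also a solution since (-5)^2 = 25. Finding one solution doesn't prove there are no others.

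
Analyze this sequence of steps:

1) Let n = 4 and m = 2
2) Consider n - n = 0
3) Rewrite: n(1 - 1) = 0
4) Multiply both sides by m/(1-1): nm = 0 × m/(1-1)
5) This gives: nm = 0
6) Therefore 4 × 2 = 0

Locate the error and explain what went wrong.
Step 4: Multiply both sides by m/(1-1): nm = 0 × m/(1-1)

Step 4 multiplies both sides by m/(1-1). However, 1-1 = 0, so this is multiplication by m/0, which is undefined. We cannot multiply by an undefined expression.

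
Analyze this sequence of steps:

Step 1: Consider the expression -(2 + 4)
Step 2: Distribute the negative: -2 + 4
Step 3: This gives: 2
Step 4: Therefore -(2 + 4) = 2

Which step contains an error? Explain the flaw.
Step 2: Distribute the negative: -2 + 4

Step 2 incorrectly distributes the negative sign. The correct distribution is -(2 + 4) = -2 - 4 = -6. The negative must be applied to both terms, not just the first. The error treats -(2 + 4) as -2 + 4, which equals 2 instead of -6.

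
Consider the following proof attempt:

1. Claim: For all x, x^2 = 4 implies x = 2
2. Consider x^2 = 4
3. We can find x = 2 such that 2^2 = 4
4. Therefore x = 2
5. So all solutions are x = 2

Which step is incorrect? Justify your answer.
Step 4: Therefore x = 2

Step 4 incorrectly concludes that x = 2 is the only solution. The proof shows that x = 2 is A solution (existence), but does not show it is the ONLY solution (uniqueness). In fact, x = -2 is also a solution since (-2)^2 = 4. Finding one solution doesn't prove there are no others.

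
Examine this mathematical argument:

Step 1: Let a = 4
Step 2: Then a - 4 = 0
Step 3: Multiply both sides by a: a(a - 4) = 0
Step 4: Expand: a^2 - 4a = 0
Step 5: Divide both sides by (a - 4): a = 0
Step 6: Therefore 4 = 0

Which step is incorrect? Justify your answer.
Step 5: Divide both sides by (a - 4): a = 0

Step 5 divides both sides by (a - 4). However, since a = 4, we have (a - 4) = 0. Division by zero is undefined, making this step invalid.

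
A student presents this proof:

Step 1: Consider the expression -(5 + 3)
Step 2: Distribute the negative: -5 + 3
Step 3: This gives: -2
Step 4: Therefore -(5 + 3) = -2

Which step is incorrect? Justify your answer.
Step 2: Distribute the negative: -5 + 3

Step 2 incorrectly distributes the negative sign. The correct distribution is -(5 + 3) = -5 - 3 = -8. The negative must be applied to both terms, not just the first. The error treats -(5 + 3) as -5 + 3, which equals -2 instead of -8.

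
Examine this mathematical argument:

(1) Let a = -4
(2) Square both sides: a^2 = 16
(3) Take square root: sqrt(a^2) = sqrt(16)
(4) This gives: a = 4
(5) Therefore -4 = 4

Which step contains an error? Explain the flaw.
Step 4: This gives: a = 4

Step 4 incorrectly states that sqrt(a^2) = a. The correct identity is sqrt(a^2) = |a|. Since a = -4 < 0, we have sqrt(a^2) = |-4| = 4, not a = -4.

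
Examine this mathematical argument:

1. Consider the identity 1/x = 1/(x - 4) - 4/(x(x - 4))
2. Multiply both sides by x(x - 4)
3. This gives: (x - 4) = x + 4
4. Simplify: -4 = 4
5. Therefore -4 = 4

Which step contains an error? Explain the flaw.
Step 3: This gives: (x - 4) = x + 4

Step 3 makes a sign error when clearing denominators. Multiplying -4/(x(x - 4)) by x(x - 4) gives -4, not +4. The correct result is (x - 4) = x - 4, which is trivially true, not (x - 4) = x + 4. (Step 1 is a valid identity: 1/(x - 4) - 4/(x(x - 4)) = (x - 4)/(x(x - 4)) = 1/x.)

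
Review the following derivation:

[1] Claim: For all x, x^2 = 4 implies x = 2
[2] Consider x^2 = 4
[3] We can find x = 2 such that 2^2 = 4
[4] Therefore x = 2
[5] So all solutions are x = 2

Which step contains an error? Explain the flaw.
Step 4: Therefore x = 2

Step 4 incorrectly concludes that x = 2 is the only solution. The proof shows that x = 2 is A solution (existence), but does not show it is the ONLY solution (uniqueness). In fact, x = -2 is also a solution since (-2)^2 = 4. Finding one solution doesn't prove there are no others.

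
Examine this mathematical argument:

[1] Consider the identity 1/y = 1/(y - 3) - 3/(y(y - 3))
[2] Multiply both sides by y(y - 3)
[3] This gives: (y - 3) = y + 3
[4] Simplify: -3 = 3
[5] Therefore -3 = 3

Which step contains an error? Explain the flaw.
Step 3: This gives: (y - 3) = y + 3

Step 3 makes a sign error when clearing denominators. Multiplying -3/(y(y - 3)) by y(y - 3) gives -3, not +3. The correct result is (y - 3) = y - 3, which is trivially true, not (y - 3) = y + 3. (Step 1 is a valid identity: 1/(y - 3) - 3/(y(y - 3)) = (y - 3)/(y(y - 3)) = 1/y.)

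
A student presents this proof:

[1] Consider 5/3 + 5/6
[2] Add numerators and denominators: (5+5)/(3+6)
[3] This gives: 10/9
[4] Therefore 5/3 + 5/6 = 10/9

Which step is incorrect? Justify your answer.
Step 2: Add numerators and denominators: (5+5)/(3+6)

Step 2 incorrectly adds fractions by separately adding numerators and denominators. This is wrong. The correct method requires a common denominator: 5/3 + 5/6 = (5×6 + 5×3)/(3×6) = 45/18 = 5/2. The method used gives 10/9, which is different.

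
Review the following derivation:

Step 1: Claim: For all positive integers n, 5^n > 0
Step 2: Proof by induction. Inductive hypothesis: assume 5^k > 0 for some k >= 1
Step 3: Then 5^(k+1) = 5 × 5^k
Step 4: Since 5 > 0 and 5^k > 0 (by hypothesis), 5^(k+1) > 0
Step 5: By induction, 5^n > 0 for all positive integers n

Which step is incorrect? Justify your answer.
Step 5: By induction, 5^n > 0 for all positive integers n

Step 5 concludes the proof by induction, but no base case was ever established. A valid induction proof requires: (1) a base case proving 5^1 > 0, and (2) an inductive step showing IF 5^k > 0 THEN 5^(k+1) > 0. Steps 2-4 correctly establish the inductive step, but without the base case the conclusion in step 5 does not follow.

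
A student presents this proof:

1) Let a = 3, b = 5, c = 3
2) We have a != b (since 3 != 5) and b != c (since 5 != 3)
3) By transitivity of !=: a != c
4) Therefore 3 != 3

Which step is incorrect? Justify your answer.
Step 3: By transitivity of !=: a != c

Step 3 incorrectly applies transitivity to the '!=' relation. Transitivity states: if a R b and b R c, then a R c. However, '!=' is not transitive. Counterexample: 3 != 5 and 5 != 3, but 3 = 3 (both equal 3). Transitivity holds for relations like <, <=, =, but not for !=.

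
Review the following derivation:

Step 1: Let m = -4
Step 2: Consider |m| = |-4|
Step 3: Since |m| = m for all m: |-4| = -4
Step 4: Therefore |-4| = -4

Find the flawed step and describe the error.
Step 3: Since |m| = m for all m: |-4| = -4

Step 3 incorrectly states that |m| = m for all m. The correct definition is |m| = m when m >= 0, and |m| = -m when m < 0. Since -4 < 0, we have |-4| = -(-4) = 4, not -4.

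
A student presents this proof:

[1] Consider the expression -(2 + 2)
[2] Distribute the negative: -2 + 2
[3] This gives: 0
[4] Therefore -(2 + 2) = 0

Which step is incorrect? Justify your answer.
Step 2: Distribute the negative: -2 + 2

Step 2 incorrectly distributes the negative sign. The correct distribution is -(2 + 2) = -2 - 2 = -4. The negative must be applied to both terms, not just the first. The error treats -(2 + 2) as -2 + 2, which equals 0 instead of -4.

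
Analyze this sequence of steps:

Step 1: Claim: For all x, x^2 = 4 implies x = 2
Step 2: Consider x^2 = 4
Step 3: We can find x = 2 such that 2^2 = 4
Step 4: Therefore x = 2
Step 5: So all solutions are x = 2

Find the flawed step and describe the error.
Step 4: Therefore x = 2

Step 4 incorrectly concludes that x = 2 is the only solution. The proof shows that x = 2 is A solution (existence), but does not show it is the ONLY solution (uniqueness). In fact, x = -2 is also a solution since (-2)^2 = 4. Finding one solution doesn't prove there are no others.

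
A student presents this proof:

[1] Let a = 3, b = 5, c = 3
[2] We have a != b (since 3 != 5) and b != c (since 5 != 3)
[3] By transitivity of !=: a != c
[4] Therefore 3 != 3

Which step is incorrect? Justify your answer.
Step 3: By transitivity of !=: a != c

Step 3 incorrectly applies transitivity to the '!=' relation. Transitivity states: if a R b and b R c, then a R c. However, '!=' is not transitive. Counterexample: 3 != 5 and 5 != 3, but 3 = 3 (both equal 3). Transitivity holds for relations like <, <=, =, but not for !=.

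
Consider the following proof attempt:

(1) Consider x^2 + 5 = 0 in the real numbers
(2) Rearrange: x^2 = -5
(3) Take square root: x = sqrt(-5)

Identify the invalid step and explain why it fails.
Step 3: Take square root: x = sqrt(-5)

Step 3 takes the square root of -5, which is negative. In the real number system, the square root of a negative number is undefined. The equation x^2 + 5 = 0 has no real solutions. Square roots of negative numbers only exist in the complex numbers.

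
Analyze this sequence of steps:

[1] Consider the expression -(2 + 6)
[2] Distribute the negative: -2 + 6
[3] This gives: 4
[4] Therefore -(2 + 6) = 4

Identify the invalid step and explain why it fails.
Step 2: Distribute the negative: -2 + 6

Step 2 incorrectly distributes the negative sign. The correct distribution is -(2 + 6) = -2 - 6 = -8. The negative must be applied to both terms, not just the first. The error treats -(2 + 6) as -2 + 6, which equals 4 instead of -8.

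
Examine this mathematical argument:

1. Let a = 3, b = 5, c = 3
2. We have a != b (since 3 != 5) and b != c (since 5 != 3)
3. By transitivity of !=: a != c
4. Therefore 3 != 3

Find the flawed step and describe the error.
Step 3: By transitivity of !=: a != c

Step 3 incorrectly applies transitivity to the '!=' relation. Transitivity states: if a R b and b R c, then a R c. However, '!=' is not transitive. Counterexample: 3 != 5 and 5 != 3, but 3 = 3 (both equal 3). Transitivity holds for relations like <, <=, =, but not for !=.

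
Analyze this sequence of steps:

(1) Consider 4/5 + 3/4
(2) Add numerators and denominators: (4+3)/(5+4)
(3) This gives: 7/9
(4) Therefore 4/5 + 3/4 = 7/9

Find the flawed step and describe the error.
Step 2: Add numerators and denominators: (4+3)/(5+4)

Step 2 incorrectly adds fractions by separately adding numerators and denominators. This is wrong. The correct method requires a common denominator: 4/5 + 3/4 = (4×4 + 3×5)/(5×4) = 31/20 = 31/20. The method used gives 7/9, which is different.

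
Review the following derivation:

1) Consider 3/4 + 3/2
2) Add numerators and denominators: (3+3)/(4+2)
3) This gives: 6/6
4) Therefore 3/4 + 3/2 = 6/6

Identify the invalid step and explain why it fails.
Step 2: Add numerators and denominators: (3+3)/(4+2)

Step 2 incorrectly adds fractions by separately adding numerators and denominators. This is wrong. The correct method requires a common denominator: 3/4 + 3/2 = (3×2 + 3×4)/(4×2) = 18/8 = 9/4. The method used gives 6/6, which is different.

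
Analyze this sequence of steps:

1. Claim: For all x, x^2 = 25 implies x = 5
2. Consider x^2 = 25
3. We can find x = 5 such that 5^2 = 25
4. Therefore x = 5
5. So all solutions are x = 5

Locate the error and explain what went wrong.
Step 4: Therefore x = 5

Step 4 incorrectly concludes that x = 5 is the only solution. The proof shows that x = 5 is A solution (existence), but does not show it is the ONLY solution (uniqueness). In fact, x = -5 is also a solution since (-5)^2 = 25. Finding one solution doesn't prove there are no others.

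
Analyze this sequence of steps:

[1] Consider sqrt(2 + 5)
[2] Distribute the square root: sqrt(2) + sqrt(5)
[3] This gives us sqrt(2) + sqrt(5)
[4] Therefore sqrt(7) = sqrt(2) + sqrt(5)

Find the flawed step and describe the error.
Step 2: Distribute the square root: sqrt(2) + sqrt(5)

Step 2 incorrectly 'distributes' the square root over addition. The square root function does not distribute: sqrt(a + b) ≠ sqrt(a) + sqrt(b). In fact, sqrt(2 + 5) = sqrt(7) ≈ 2.6458, while sqrt(2) + sqrt(5) ≈ 3.6503.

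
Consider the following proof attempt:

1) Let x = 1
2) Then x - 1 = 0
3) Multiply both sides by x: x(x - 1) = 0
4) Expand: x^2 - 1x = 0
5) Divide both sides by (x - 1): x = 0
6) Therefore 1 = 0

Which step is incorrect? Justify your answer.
Step 5: Divide both sides by (x - 1): x = 0

Step 5 divides both sides by (x - 1). However, since x = 1, we have (x - 1) = 0. Division by zero is undefined, making this step invalid.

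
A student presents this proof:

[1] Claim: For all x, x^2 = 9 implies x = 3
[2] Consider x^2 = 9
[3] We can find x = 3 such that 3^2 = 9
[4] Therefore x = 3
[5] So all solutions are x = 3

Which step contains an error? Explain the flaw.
Step 4: Therefore x = 3

Step 4 incorrectly concludes that x = 3 is the only solution. The proof shows that x = 3 is A solution (existence), but does not show it is the ONLY solution (uniqueness). In fact, x = -3 is also a solution since (-3)^2 = 9. Finding one solution doesn't prove there are no others.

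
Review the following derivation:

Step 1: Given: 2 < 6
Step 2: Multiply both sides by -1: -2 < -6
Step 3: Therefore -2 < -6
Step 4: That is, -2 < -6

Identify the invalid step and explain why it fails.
Step 2: Multiply both sides by -1: -2 < -6

Step 2 multiplies both sides by -1 but fails to reverse the inequality sign. When multiplying (or dividing) an inequality by a negative number, the direction must be reversed. Since 2 < 6, we should get -2 > -6, i.e., -2 > -6.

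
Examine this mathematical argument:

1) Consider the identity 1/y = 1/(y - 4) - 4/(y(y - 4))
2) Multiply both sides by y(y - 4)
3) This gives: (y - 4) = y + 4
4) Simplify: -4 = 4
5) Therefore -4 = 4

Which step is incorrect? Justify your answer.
Step 3: This gives: (y - 4) = y + 4

Step 3 makes a sign error when clearing denominators. Multiplying -4/(y(y - 4)) by y(y - 4) gives -4, not +4. The correct result is (y - 4) = y - 4, which is trivially true, not (y - 4) = y + 4. (Step 1 is a valid identity: 1/(y - 4) - 4/(y(y - 4)) = (y - 4)/(y(y - 4)) = 1/y.)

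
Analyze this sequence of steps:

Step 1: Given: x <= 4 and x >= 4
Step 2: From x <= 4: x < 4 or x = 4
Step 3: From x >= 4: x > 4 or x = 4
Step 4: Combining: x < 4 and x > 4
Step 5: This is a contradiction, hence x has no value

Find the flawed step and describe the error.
Step 4: Combining: x < 4 and x > 4

Step 4 incorrectly combines the conditions. From x <= 4 and x >= 4, the intersection is x = 4. The error treats the 'or' cases as 'and' requirements. The correct conclusion is that x = 4 is the unique solution, not that no solution exists.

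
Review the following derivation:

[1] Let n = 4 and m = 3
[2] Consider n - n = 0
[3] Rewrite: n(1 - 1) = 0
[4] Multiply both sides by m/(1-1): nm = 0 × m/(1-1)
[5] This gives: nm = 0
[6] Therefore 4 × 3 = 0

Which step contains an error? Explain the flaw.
Step 4: Multiply both sides by m/(1-1): nm = 0 × m/(1-1)

Step 4 multiplies both sides by m/(1-1). However, 1-1 = 0, so this is multiplication by m/0, which is undefined. We cannot multiply by an undefined expression.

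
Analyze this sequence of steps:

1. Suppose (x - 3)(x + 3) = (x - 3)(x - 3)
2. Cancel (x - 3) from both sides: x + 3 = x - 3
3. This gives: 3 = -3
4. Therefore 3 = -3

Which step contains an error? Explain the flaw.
Step 2: Cancel (x - 3) from both sides: x + 3 = x - 3

Step 2 cancels (x - 3) from both sides. This is only valid if (x - 3) ≠ 0, i.e., x ≠ 3. When x = 3, both sides equal zero regardless of the other factors. The correct approach requires considering x = 3 as a separate case.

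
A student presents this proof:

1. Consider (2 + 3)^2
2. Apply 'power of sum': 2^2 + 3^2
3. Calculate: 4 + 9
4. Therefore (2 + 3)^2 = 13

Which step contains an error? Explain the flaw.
Step 2: Apply 'power of sum': 2^2 + 3^2

Step 2 incorrectly applies a non-existent rule '(a+b)^n = a^n + b^n'. This is false in general. The correct expansion uses the binomial theorem. The actual value is (2 + 3)^2 = 5^2 = 25, not 13.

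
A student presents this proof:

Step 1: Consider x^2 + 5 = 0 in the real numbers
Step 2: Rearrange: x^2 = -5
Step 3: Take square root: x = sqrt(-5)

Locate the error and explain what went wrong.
Step 3: Take square root: x = sqrt(-5)

Step 3 takes the square root of -5, which is negative. In the real number system, the square root of a negative number is undefined. The equation x^2 + 5 = 0 has no real solutions. Square roots of negative numbers only exist in the complex numbers.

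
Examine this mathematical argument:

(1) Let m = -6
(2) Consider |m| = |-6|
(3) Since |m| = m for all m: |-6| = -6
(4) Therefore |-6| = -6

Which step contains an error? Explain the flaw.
Step 3: Since |m| = m for all m: |-6| = -6

Step 3 incorrectly states that |m| = m for all m. The correct definition is |m| = m when m >= 0, and |m| = -m when m < 0. Since -6 < 0, we have |-6| = -(-6) = 6, not -6.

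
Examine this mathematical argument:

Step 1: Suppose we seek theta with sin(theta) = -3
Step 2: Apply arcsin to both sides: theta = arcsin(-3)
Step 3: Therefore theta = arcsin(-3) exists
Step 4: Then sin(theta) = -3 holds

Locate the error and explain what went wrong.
Step 2: Apply arcsin to both sides: theta = arcsin(-3)

Step 2 applies arcsin to -3. However, arcsin(x) is only defined for x in [-1, 1] because sin(theta) can only produce values in that range. Since |-3| > 1, arcsin(-3) is undefined. There is no angle whose sine equals -3.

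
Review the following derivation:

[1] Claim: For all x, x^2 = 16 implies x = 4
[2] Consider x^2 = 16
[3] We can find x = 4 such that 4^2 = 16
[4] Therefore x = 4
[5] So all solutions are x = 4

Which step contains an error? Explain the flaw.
Step 4: Therefore x = 4

Step 4 incorrectly concludes that x = 4 is the only solution. The proof shows that x = 4 is A solution (existence), but does not show it is the ONLY solution (uniqueness). In fact, x = -4 is also a solution since (-4)^2 = 16. Finding one solution doesn't prove there are no others.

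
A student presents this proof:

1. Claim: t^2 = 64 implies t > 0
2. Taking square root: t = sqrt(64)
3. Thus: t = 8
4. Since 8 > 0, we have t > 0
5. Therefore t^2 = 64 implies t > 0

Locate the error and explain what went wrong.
Step 2: Taking square root: t = sqrt(64)

Step 2 takes the square root and assumes the positive root only. The equation t^2 = 64 actually has two solutions: t = 8 and t = -8. The proof silently assumes t > 0 without justification, then uses this assumption to conclude t > 0, which is circular. The counterexample t = -8 shows the claim is false.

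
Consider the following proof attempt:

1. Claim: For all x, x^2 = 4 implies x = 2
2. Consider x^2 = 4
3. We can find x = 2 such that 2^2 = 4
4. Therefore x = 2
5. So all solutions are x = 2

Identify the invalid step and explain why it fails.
Step 4: Therefore x = 2

Step 4 incorrectly concludes that x = 2 is the only solution. The proof shows that x = 2 is A solution (existence), but does not show it is the ONLY solution (uniqueness). In fact, x = -2 is also a solution since (-2)^2 = 4. Finding one solution doesn't prove there are no others.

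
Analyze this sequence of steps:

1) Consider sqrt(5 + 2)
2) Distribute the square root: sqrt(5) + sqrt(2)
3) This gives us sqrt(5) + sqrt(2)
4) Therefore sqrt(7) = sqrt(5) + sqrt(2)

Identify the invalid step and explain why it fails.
Step 2: Distribute the square root: sqrt(5) + sqrt(2)

Step 2 incorrectly 'distributes' the square root over addition. The square root function does not distribute: sqrt(a + b) ≠ sqrt(a) + sqrt(b). In fact, sqrt(5 + 2) = sqrt(7) ≈ 2.6458, while sqrt(5) + sqrt(2) ≈ 3.6503.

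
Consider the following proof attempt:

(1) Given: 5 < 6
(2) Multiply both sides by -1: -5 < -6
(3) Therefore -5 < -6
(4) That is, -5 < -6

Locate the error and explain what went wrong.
Step 2: Multiply both sides by -1: -5 < -6

Step 2 multiplies both sides by -1 but fails to reverse the inequality sign. When multiplying (or dividing) an inequality by a negative number, the direction must be reversed. Since 5 < 6, we should get -5 > -6, i.e., -5 > -6.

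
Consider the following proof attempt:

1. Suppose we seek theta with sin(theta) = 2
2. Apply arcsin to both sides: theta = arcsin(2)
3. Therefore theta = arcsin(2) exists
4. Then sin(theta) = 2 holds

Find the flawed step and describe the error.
Step 2: Apply arcsin to both sides: theta = arcsin(2)

Step 2 applies arcsin to 2. However, arcsin(x) is only defined for x in [-1, 1] because sin(theta) can only produce values in that range. Since |2| > 1, arcsin(2) is undefined. There is no angle whose sine equals 2.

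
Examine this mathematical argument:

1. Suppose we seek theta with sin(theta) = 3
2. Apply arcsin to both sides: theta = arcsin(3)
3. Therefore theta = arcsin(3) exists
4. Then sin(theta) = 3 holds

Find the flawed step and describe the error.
Step 2: Apply arcsin to both sides: theta = arcsin(3)

Step 2 applies arcsin to 3. However, arcsin(x) is only defined for x in [-1, 1] because sin(theta) can only produce values in that range. Since |3| > 1, arcsin(3) is undefined. There is no angle whose sine equals 3.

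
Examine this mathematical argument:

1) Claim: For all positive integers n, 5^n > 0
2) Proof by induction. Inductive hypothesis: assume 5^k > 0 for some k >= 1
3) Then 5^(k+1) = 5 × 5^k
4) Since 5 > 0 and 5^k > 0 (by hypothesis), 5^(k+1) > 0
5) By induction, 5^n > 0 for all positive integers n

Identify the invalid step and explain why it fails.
Step 5: By induction, 5^n > 0 for all positive integers n

Step 5 concludes the proof by induction, but no base case was ever established. A valid induction proof requires: (1) a base case proving 5^1 > 0, and (2) an inductive step showing IF 5^k > 0 THEN 5^(k+1) > 0. Steps 2-4 correctly establish the inductive step, but without the base case the conclusion in step 5 does not follow.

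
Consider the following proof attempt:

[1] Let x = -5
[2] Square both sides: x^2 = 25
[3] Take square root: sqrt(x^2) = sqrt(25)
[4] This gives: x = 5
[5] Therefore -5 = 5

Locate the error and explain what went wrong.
Step 4: This gives: x = 5

Step 4 incorrectly states that sqrt(x^2) = x. The correct identity is sqrt(x^2) = |x|. Since x = -5 < 0, we have sqrt(x^2) = |-5| = 5, not x = -5.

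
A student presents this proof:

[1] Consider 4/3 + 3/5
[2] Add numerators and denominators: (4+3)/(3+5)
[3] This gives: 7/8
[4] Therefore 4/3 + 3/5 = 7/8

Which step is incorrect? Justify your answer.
Step 2: Add numerators and denominators: (4+3)/(3+5)

Step 2 incorrectly adds fractions by separately adding numerators and denominators. This is wrong. The correct method requires a common denominator: 4/3 + 3/5 = (4×5 + 3×3)/(3×5) = 29/15 = 29/15. The method used gives 7/8, which is different.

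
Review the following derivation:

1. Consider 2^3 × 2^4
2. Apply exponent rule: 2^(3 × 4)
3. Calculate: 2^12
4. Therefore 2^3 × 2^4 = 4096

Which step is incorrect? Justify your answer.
Step 2: Apply exponent rule: 2^(3 × 4)

Step 2 incorrectly states that a^b × a^c = a^(b×c). The correct rule is a^b × a^c = a^(b+c). The actual value is 2^3 × 2^4 = 2^7 = 128, not 2^12 = 4096.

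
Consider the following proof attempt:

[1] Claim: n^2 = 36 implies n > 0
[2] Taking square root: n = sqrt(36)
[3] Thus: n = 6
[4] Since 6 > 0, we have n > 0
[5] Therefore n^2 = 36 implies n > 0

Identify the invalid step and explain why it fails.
Step 2: Taking square root: n = sqrt(36)

Step 2 takes the square root and assumes the positive root only. The equation n^2 = 36 actually has two solutions: n = 6 and n = -6. The proof silently assumes n > 0 without justification, then uses this assumption to conclude n > 0, which is circular. The counterexample n = -6 shows the claim is false.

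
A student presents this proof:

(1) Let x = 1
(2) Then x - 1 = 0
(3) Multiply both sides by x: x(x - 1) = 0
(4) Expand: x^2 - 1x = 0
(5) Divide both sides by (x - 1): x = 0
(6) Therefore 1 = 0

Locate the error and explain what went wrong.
Step 5: Divide both sides by (x - 1): x = 0

Step 5 divides both sides by (x - 1). However, since x = 1, we have (x - 1) = 0. Division by zero is undefined, making this step invalid.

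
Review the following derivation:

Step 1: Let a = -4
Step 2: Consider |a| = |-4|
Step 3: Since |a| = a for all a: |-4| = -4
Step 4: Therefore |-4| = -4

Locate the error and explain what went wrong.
Step 3: Since |a| = a for all a: |-4| = -4

Step 3 incorrectly states that |a| = a for all a. The correct definition is |a| = a when a >= 0, and |a| = -a when a < 0. Since -4 < 0, we have |-4| = -(-4) = 4, not -4.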